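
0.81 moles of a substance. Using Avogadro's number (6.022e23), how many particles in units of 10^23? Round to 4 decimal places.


N = n * NA, then divide by 1e23 for the requested units.
N / 1e23 = n * 6.022
N / 1e23 = 0.81 * 6.022
N / 1e23 = 4.87782, rounded to 4 dp:

4.8778


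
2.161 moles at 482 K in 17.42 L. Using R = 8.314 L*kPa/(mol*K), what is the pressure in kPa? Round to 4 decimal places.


PV = nRT, solve for P = nRT / V.
nRT = 2.161 * 8.314 * 482 = 8659.879
P = 8659.879 / 17.42
P = 497.1227899 kPa, rounded to 4 dp:

497.1228 kPa


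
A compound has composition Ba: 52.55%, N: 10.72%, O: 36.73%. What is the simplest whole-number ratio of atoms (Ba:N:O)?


Assume 100 g of compound, divide each mass% by atomic mass to get moles, then normalize by the smallest to get a raw atom ratio.
Moles per 100 g: Ba: 52.55/137.327 = 0.3827, N: 10.72/14.007 = 0.7653, O: 36.73/15.999 = 2.2958
Raw ratio (divide by min = 0.3827): Ba: 1.0, N: 2.0, O: 5.999
Multiply by 1 to clear fractions: Ba: 1.0 ~= 1, N: 2.0 ~= 2, O: 5.999 ~= 6
Reduce by GCD to get the simplest whole-number ratio:

1:2:6


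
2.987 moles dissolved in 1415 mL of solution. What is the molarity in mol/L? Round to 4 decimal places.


Convert volume to liters: V_L = V_mL / 1000.
V_L = 1415 / 1000 = 1.415 L
M = n / V_L = 2.987 / 1.415
M = 2.11095406 mol/L, rounded to 4 dp:

2.1110 mol/L


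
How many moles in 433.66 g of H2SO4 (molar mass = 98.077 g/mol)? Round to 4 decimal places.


n = mass / M
n = 433.66 / 98.077
n = 4.4216279 mol, rounded to 4 dp:

4.4216 mol


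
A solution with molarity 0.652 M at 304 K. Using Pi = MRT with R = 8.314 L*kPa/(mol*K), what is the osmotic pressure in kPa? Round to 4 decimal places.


Osmotic pressure (van't Hoff): Pi = M*R*T.
RT = 8.314 * 304 = 2527.456
Pi = 0.652 * 2527.456
Pi = 1647.901312 kPa, rounded to 4 dp:

1647.9013 kPa


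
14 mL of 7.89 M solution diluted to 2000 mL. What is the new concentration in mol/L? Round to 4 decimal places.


Dilution: M1*V1 = M2*V2, solve for M2.
M2 = M1*V1 / V2
M2 = 7.89 * 14 / 2000
M2 = 110.46 / 2000
M2 = 0.05523 mol/L, rounded to 4 dp:

0.0552 mol/L


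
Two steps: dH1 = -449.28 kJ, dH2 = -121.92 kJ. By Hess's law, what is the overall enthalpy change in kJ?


Hess's law: enthalpy is a state function, so add the step enthalpies.
dH_total = dH1 + dH2 = -449.28 + (-121.92)
dH_total = -571.2 kJ:

-571.20 kJ


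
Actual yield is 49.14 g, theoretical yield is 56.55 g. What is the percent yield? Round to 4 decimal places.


% yield = 100 * actual / theoretical
% yield = 100 * 49.14 / 56.55
% yield = 86.89655172 %, rounded to 4 dp:

86.8966 %


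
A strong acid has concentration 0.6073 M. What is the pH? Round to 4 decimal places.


A strong acid dissociates completely, so [H+] equals the given concentration.
pH = -log10([H+]) = -log10(0.6073)
pH = 0.21659672, rounded to 4 dp:

0.2166


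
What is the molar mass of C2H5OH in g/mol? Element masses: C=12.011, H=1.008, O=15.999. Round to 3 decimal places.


M = sum(count * atomic_mass) over atoms.
M = 2*12.011 + 6*1.008 + 1*15.999
M = 24.022 + 6.048 + 15.999
M = 46.069 g/mol, rounded to 3 dp:

46.069 g/mol


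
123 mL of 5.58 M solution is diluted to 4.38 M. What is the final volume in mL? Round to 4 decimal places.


Dilution: M1*V1 = M2*V2, solve for V2.
V2 = M1*V1 / M2
V2 = 5.58 * 123 / 4.38
V2 = 686.34 / 4.38
V2 = 156.69863014 mL, rounded to 4 dp:

156.6986 mL


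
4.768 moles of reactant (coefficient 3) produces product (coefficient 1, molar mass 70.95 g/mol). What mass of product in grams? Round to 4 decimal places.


Use the coefficient ratio to convert reactant moles to product moles, then multiply by the product's molar mass.
moles_P = moles_R * (coeff_P / coeff_R) = 4.768 * (1/3) = 1.589333
mass_P = moles_P * M_P = 1.589333 * 70.95
mass_P = 112.76317635 g, rounded to 4 dp:

112.7632 g


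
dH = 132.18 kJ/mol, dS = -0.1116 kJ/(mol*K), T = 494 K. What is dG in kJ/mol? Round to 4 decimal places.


Gibbs: dG = dH - T*dS (consistent units, dS already in kJ/(mol*K)).
T*dS = 494 * -0.1116 = -55.1304
dG = 132.18 - (-55.1304)
dG = 187.3104 kJ/mol, rounded to 4 dp:

187.3104 kJ/mol


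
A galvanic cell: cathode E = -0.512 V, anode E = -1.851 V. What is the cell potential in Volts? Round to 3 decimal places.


Standard cell potential: E_cell = E_cathode - E_anode.
E_cell = -0.512 - (-1.851)
E_cell = 1.339 V, rounded to 3 dp:

1.339 V


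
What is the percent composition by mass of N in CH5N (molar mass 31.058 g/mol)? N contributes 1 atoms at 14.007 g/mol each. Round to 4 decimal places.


pct = 100 * (n_elem * M_elem) / M_total
mass_contribution = 1 * 14.007 = 14.007 g/mol
pct = 100 * 14.007 / 31.058
pct = 45.09949127 %, rounded to 4 dp:

45.0995 %


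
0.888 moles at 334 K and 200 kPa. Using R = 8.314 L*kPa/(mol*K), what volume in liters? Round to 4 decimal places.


PV = nRT, solve for V = nRT / P.
nRT = 0.888 * 8.314 * 334 = 2465.8659
V = 2465.8659 / 200
V = 12.3293295 L, rounded to 4 dp:

12.3293 L


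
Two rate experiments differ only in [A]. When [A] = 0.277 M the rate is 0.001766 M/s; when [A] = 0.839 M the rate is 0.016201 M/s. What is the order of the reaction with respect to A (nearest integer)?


Rate is proportional to [A]^n, so rate2/rate1 = ([A]2/[A]1)^n. Take logs to solve for n.
rate2/rate1 = 0.016201 / 0.001766 = 9.1738
[A]2/[A]1 = 0.839 / 0.277 = 3.0289
n = ln(9.1738) / ln(3.0289) = 2.0
Nearest integer order:

2


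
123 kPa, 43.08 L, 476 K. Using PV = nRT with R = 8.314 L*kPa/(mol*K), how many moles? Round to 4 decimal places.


PV = nRT, solve for n = PV / (RT).
PV = 123 * 43.08 = 5298.84
RT = 8.314 * 476 = 3957.464
n = 5298.84 / 3957.464
n = 1.33894838 mol, rounded to 4 dp:

1.3389 mol


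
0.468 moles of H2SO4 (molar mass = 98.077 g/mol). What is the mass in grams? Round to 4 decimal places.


mass = n * M
mass = 0.468 * 98.077
mass = 45.900036 g, rounded to 4 dp:

45.9000 g


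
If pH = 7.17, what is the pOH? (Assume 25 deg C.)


At 25 deg C, pH + pOH = 14.
pOH = 14 - pH = 14 - 7.17
pOH = 6.83:

6.83


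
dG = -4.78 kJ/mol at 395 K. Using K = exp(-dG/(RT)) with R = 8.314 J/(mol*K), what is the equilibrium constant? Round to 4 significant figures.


dG is in kJ/mol; multiply by 1000 to match R in J/(mol*K).
RT = 8.314 * 395 = 3284.03 J/mol
exponent = -dG*1000 / (RT) = -(-4.78*1000) / 3284.03 = 1.45552873
K = exp(1.45552873)
K = 4.2867494, rounded to 4 significant figures:

4.287


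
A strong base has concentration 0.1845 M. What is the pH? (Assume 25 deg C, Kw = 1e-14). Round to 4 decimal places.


A strong base dissociates completely, so [OH-] equals the given concentration.
pOH = -log10([OH-]) = -log10(0.1845) = 0.734004
pH = 14 - pOH = 14 - 0.734004
pH = 13.265996, rounded to 4 dp:

13.2660


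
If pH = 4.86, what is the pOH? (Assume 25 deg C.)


At 25 deg C, pH + pOH = 14.
pOH = 14 - pH = 14 - 4.86
pOH = 9.14:

9.14


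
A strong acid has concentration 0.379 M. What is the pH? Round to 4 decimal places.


A strong acid dissociates completely, so [H+] equals the given concentration.
pH = -log10([H+]) = -log10(0.379)
pH = 0.42136079, rounded to 4 dp:

0.4214


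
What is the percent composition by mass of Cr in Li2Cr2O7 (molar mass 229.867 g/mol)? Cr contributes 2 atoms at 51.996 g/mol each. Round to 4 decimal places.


pct = 100 * (n_elem * M_elem) / M_total
mass_contribution = 2 * 51.996 = 103.992 g/mol
pct = 100 * 103.992 / 229.867
pct = 45.24007361 %, rounded to 4 dp:

45.2401 %


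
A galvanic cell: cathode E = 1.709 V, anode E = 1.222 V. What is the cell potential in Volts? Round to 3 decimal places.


Standard cell potential: E_cell = E_cathode - E_anode.
E_cell = 1.709 - (1.222)
E_cell = 0.487 V, rounded to 3 dp:

0.487 V


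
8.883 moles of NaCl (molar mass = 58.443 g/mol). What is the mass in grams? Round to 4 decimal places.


mass = n * M
mass = 8.883 * 58.443
mass = 519.149169 g, rounded to 4 dp:

519.1492 g


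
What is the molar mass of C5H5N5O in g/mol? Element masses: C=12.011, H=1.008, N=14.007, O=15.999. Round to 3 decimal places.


M = sum(count * atomic_mass) over atoms.
M = 5*12.011 + 5*1.008 + 5*14.007 + 1*15.999
M = 60.055 + 5.04 + 70.035 + 15.999
M = 151.129 g/mol, rounded to 3 dp:

151.129 g/mol


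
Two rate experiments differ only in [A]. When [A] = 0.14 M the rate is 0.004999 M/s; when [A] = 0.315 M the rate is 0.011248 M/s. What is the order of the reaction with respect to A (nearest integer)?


Rate is proportional to [A]^n, so rate2/rate1 = ([A]2/[A]1)^n. Take logs to solve for n.
rate2/rate1 = 0.011248 / 0.004999 = 2.2501
[A]2/[A]1 = 0.315 / 0.14 = 2.25
n = ln(2.2501) / ln(2.25) = 1.0
Nearest integer order:

1


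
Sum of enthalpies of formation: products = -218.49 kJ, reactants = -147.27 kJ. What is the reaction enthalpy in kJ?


dH_rxn = sum(dH_f products) - sum(dH_f reactants)
dH_rxn = -218.49 - (-147.27)
dH_rxn = -71.22 kJ:

-71.22 kJ


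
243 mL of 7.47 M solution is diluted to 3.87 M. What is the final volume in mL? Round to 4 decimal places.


Dilution: M1*V1 = M2*V2, solve for V2.
V2 = M1*V1 / M2
V2 = 7.47 * 243 / 3.87
V2 = 1815.21 / 3.87
V2 = 469.04651163 mL, rounded to 4 dp:

469.0465 mL


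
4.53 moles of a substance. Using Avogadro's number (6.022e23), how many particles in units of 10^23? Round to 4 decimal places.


N = n * NA, then divide by 1e23 for the requested units.
N / 1e23 = n * 6.022
N / 1e23 = 4.53 * 6.022
N / 1e23 = 27.27966, rounded to 4 dp:

27.2797


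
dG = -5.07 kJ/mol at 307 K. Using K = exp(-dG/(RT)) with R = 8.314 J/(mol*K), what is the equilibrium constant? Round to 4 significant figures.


dG is in kJ/mol; multiply by 1000 to match R in J/(mol*K).
RT = 8.314 * 307 = 2552.398 J/mol
exponent = -dG*1000 / (RT) = -(-5.07*1000) / 2552.398 = 1.98636733
K = exp(1.98636733)
K = 7.2890071, rounded to 4 significant figures:

7.289


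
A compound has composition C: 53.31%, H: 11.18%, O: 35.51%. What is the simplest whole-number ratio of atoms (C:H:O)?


Assume 100 g of compound, divide each mass% by atomic mass to get moles, then normalize by the smallest to get a raw atom ratio.
Moles per 100 g: C: 53.31/12.011 = 4.4384, H: 11.18/1.008 = 11.0913, O: 35.51/15.999 = 2.2195
Raw ratio (divide by min = 2.2195): C: 2.0, H: 4.997, O: 1.0
Multiply by 1 to clear fractions: C: 2.0 ~= 2, H: 4.997 ~= 5, O: 1.0 ~= 1
Reduce by GCD to get the simplest whole-number ratio:

2:5:1


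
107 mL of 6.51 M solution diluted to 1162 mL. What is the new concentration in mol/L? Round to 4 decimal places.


Dilution: M1*V1 = M2*V2, solve for M2.
M2 = M1*V1 / V2
M2 = 6.51 * 107 / 1162
M2 = 696.57 / 1162
M2 = 0.59945783 mol/L, rounded to 4 dp:

0.5995 mol/L


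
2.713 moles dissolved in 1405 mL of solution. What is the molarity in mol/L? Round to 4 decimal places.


Convert volume to liters: V_L = V_mL / 1000.
V_L = 1405 / 1000 = 1.405 L
M = n / V_L = 2.713 / 1.405
M = 1.93096085 mol/L, rounded to 4 dp:

1.9310 mol/L


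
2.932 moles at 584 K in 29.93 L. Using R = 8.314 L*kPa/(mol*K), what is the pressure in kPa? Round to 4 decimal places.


PV = nRT, solve for P = nRT / V.
nRT = 2.932 * 8.314 * 584 = 14235.9624
P = 14235.9624 / 29.93
P = 475.64191113 kPa, rounded to 4 dp:

475.6419 kPa


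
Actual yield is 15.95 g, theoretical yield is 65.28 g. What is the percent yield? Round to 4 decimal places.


% yield = 100 * actual / theoretical
% yield = 100 * 15.95 / 65.28
% yield = 24.43321078 %, rounded to 4 dp:

24.4332 %


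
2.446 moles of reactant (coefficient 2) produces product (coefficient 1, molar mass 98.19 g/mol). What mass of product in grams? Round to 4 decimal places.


Use the coefficient ratio to convert reactant moles to product moles, then multiply by the product's molar mass.
moles_P = moles_R * (coeff_P / coeff_R) = 2.446 * (1/2) = 1.223
mass_P = moles_P * M_P = 1.223 * 98.19
mass_P = 120.08637 g, rounded to 4 dp:

120.0864 g


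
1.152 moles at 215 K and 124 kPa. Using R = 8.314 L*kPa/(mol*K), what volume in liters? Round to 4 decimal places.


PV = nRT, solve for V = nRT / P.
nRT = 1.152 * 8.314 * 215 = 2059.2115
V = 2059.2115 / 124
V = 16.60654435 L, rounded to 4 dp:

16.6065 L


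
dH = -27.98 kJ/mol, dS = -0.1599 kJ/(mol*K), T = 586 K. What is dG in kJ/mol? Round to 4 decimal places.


Gibbs: dG = dH - T*dS (consistent units, dS already in kJ/(mol*K)).
T*dS = 586 * -0.1599 = -93.7014
dG = -27.98 - (-93.7014)
dG = 65.7214 kJ/mol, rounded to 4 dp:

65.7214 kJ/mol


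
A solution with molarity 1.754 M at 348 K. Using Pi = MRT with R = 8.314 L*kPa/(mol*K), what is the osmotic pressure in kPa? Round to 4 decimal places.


Osmotic pressure (van't Hoff): Pi = M*R*T.
RT = 8.314 * 348 = 2893.272
Pi = 1.754 * 2893.272
Pi = 5074.799088 kPa, rounded to 4 dp:

5074.7991 kPa


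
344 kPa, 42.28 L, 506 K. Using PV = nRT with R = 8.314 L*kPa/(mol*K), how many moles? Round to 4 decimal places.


PV = nRT, solve for n = PV / (RT).
PV = 344 * 42.28 = 14544.32
RT = 8.314 * 506 = 4206.884
n = 14544.32 / 4206.884
n = 3.45726671 mol, rounded to 4 dp:

3.4573 mol


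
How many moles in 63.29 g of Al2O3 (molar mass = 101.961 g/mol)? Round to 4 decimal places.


n = mass / M
n = 63.29 / 101.961
n = 0.62072753 mol, rounded to 4 dp:

0.6207 mol


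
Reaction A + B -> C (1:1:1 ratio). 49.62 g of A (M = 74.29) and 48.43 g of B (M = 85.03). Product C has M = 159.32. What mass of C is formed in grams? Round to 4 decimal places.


Find moles of each reactant; the smaller value is the limiting reagent in a 1:1:1 reaction, so moles_C equals moles of the limiter.
n_A = mass_A / M_A = 49.62 / 74.29 = 0.667923 mol
n_B = mass_B / M_B = 48.43 / 85.03 = 0.569564 mol
Limiting reagent: B (smaller), n_limiting = 0.569564 mol
mass_C = n_limiting * M_C = 0.569564 * 159.32
mass_C = 90.74293648 g, rounded to 4 dp:

90.7429 g


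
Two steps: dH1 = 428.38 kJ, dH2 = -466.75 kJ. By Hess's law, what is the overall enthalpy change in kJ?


Hess's law: enthalpy is a state function, so add the step enthalpies.
dH_total = dH1 + dH2 = 428.38 + (-466.75)
dH_total = -38.37 kJ:

-38.37 kJ


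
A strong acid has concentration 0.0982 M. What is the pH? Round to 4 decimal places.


A strong acid dissociates completely, so [H+] equals the given concentration.
pH = -log10([H+]) = -log10(0.0982)
pH = 1.00788851, rounded to 4 dp:

1.0079


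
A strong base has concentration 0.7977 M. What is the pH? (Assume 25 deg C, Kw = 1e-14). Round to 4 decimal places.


A strong base dissociates completely, so [OH-] equals the given concentration.
pOH = -log10([OH-]) = -log10(0.7977) = 0.09816
pH = 14 - pOH = 14 - 0.09816
pH = 13.90184, rounded to 4 dp:

13.9018


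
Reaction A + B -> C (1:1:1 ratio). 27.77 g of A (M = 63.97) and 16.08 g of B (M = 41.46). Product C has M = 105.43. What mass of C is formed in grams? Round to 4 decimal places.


Find moles of each reactant; the smaller value is the limiting reagent in a 1:1:1 reaction, so moles_C equals moles of the limiter.
n_A = mass_A / M_A = 27.77 / 63.97 = 0.43411 mol
n_B = mass_B / M_B = 16.08 / 41.46 = 0.387844 mol
Limiting reagent: B (smaller), n_limiting = 0.387844 mol
mass_C = n_limiting * M_C = 0.387844 * 105.43
mass_C = 40.89039292 g, rounded to 4 dp:

40.8904 g


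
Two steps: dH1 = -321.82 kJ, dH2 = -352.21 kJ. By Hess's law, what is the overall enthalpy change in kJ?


Hess's law: enthalpy is a state function, so add the step enthalpies.
dH_total = dH1 + dH2 = -321.82 + (-352.21)
dH_total = -674.03 kJ:

-674.03 kJ


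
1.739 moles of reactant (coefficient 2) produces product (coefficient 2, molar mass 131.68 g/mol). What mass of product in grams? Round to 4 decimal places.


Use the coefficient ratio to convert reactant moles to product moles, then multiply by the product's molar mass.
moles_P = moles_R * (coeff_P / coeff_R) = 1.739 * (2/2) = 1.739
mass_P = moles_P * M_P = 1.739 * 131.68
mass_P = 228.99152 g, rounded to 4 dp:

228.9915 g


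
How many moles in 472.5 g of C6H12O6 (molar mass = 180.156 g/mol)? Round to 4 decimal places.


n = mass / M
n = 472.5 / 180.156
n = 2.62272697 mol, rounded to 4 dp:

2.6227 mol


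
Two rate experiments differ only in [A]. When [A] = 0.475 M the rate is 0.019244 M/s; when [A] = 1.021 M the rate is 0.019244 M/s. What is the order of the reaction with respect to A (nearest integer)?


Rate is proportional to [A]^n, so rate2/rate1 = ([A]2/[A]1)^n. Take logs to solve for n.
rate2/rate1 = 0.019244 / 0.019244 = 1.0
[A]2/[A]1 = 1.021 / 0.475 = 2.1495
n = ln(1.0) / ln(2.1495) = 0.0
Nearest integer order:

0


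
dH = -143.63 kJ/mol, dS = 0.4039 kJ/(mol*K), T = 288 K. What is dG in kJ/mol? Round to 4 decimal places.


Gibbs: dG = dH - T*dS (consistent units, dS already in kJ/(mol*K)).
T*dS = 288 * 0.4039 = 116.3232
dG = -143.63 - (116.3232)
dG = -259.9532 kJ/mol, rounded to 4 dp:

-259.9532 kJ/mol


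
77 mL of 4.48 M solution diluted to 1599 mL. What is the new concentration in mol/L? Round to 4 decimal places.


Dilution: M1*V1 = M2*V2, solve for M2.
M2 = M1*V1 / V2
M2 = 4.48 * 77 / 1599
M2 = 344.96 / 1599
M2 = 0.21573483 mol/L, rounded to 4 dp:

0.2157 mol/L


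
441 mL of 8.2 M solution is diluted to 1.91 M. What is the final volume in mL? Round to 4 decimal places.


Dilution: M1*V1 = M2*V2, solve for V2.
V2 = M1*V1 / M2
V2 = 8.2 * 441 / 1.91
V2 = 3616.2 / 1.91
V2 = 1893.29842932 mL, rounded to 4 dp:

1893.2984 mL


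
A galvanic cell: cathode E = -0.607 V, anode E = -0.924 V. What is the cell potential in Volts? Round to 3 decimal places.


Standard cell potential: E_cell = E_cathode - E_anode.
E_cell = -0.607 - (-0.924)
E_cell = 0.317 V, rounded to 3 dp:

0.317 V


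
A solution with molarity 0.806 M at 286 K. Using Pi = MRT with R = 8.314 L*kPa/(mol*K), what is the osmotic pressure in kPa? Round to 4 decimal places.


Osmotic pressure (van't Hoff): Pi = M*R*T.
RT = 8.314 * 286 = 2377.804
Pi = 0.806 * 2377.804
Pi = 1916.510024 kPa, rounded to 4 dp:

1916.5100 kPa


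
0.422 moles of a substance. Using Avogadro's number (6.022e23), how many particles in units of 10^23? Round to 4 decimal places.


N = n * NA, then divide by 1e23 for the requested units.
N / 1e23 = n * 6.022
N / 1e23 = 0.422 * 6.022
N / 1e23 = 2.541284, rounded to 4 dp:

2.5413


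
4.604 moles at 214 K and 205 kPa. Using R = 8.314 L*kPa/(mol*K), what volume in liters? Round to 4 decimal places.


PV = nRT, solve for V = nRT / P.
nRT = 4.604 * 8.314 * 214 = 8191.4184
V = 8191.4184 / 205
V = 39.95813854 L, rounded to 4 dp:

39.9581 L


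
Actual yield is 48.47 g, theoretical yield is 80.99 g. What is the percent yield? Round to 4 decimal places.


% yield = 100 * actual / theoretical
% yield = 100 * 48.47 / 80.99
% yield = 59.84689468 %, rounded to 4 dp:

59.8469 %


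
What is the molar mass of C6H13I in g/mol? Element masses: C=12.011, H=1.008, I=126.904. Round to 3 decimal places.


M = sum(count * atomic_mass) over atoms.
M = 6*12.011 + 13*1.008 + 1*126.904
M = 72.066 + 13.104 + 126.904
M = 212.074 g/mol, rounded to 3 dp:

212.074 g/mol


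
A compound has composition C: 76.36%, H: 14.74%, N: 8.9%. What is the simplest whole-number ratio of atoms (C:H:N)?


Assume 100 g of compound, divide each mass% by atomic mass to get moles, then normalize by the smallest to get a raw atom ratio.
Moles per 100 g: C: 76.36/12.011 = 6.3575, H: 14.74/1.008 = 14.623, N: 8.9/14.007 = 0.6354
Raw ratio (divide by min = 0.6354): C: 10.006, H: 23.014, N: 1.0
Multiply by 1 to clear fractions: C: 10.006 ~= 10, H: 23.014 ~= 23, N: 1.0 ~= 1
Reduce by GCD to get the simplest whole-number ratio:

10:23:1


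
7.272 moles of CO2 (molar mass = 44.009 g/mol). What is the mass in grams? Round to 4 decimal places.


mass = n * M
mass = 7.272 * 44.009
mass = 320.033448 g, rounded to 4 dp:

320.0334 g


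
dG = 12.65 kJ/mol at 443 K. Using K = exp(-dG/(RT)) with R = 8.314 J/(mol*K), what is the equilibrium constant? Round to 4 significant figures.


dG is in kJ/mol; multiply by 1000 to match R in J/(mol*K).
RT = 8.314 * 443 = 3683.102 J/mol
exponent = -dG*1000 / (RT) = -(12.65*1000) / 3683.102 = -3.43460485
K = exp(-3.43460485)
K = 0.032238147, rounded to 4 significant figures:

0.03224


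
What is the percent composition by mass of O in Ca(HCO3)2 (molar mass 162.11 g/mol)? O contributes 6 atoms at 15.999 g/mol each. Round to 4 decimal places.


pct = 100 * (n_elem * M_elem) / M_total
mass_contribution = 6 * 15.999 = 95.994 g/mol
pct = 100 * 95.994 / 162.11
pct = 59.2153476 %, rounded to 4 dp:

59.2153 %


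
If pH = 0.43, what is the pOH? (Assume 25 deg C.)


At 25 deg C, pH + pOH = 14.
pOH = 14 - pH = 14 - 0.43
pOH = 13.57:

13.57


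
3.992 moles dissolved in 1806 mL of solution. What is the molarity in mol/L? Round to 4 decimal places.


Convert volume to liters: V_L = V_mL / 1000.
V_L = 1806 / 1000 = 1.806 L
M = n / V_L = 3.992 / 1.806
M = 2.21040975 mol/L, rounded to 4 dp:

2.2104 mol/L


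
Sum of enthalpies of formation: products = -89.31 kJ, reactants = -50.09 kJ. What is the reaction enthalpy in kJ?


dH_rxn = sum(dH_f products) - sum(dH_f reactants)
dH_rxn = -89.31 - (-50.09)
dH_rxn = -39.22 kJ:

-39.22 kJ


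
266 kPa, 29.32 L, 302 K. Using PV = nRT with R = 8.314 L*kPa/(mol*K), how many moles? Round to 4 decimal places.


PV = nRT, solve for n = PV / (RT).
PV = 266 * 29.32 = 7799.12
RT = 8.314 * 302 = 2510.828
n = 7799.12 / 2510.828
n = 3.10619445 mol, rounded to 4 dp:

3.1062 mol


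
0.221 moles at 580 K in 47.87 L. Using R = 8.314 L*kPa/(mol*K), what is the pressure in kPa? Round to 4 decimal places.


PV = nRT, solve for P = nRT / V.
nRT = 0.221 * 8.314 * 580 = 1065.6885
P = 1065.6885 / 47.87
P = 22.26213704 kPa, rounded to 4 dp:

22.2621 kPa


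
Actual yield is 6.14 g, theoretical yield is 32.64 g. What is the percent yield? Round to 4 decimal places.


% yield = 100 * actual / theoretical
% yield = 100 * 6.14 / 32.64
% yield = 18.81127451 %, rounded to 4 dp:

18.8113 %


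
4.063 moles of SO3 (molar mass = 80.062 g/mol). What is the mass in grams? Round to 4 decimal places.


mass = n * M
mass = 4.063 * 80.062
mass = 325.291906 g, rounded to 4 dp:

325.2919 g


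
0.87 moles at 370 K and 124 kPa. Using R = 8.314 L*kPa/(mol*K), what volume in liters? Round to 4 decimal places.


PV = nRT, solve for V = nRT / P.
nRT = 0.87 * 8.314 * 370 = 2676.2766
V = 2676.2766 / 124
V = 21.58287581 L, rounded to 4 dp:

21.5829 L


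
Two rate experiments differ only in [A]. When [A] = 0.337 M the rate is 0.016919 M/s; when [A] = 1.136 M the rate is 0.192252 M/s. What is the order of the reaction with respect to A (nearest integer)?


Rate is proportional to [A]^n, so rate2/rate1 = ([A]2/[A]1)^n. Take logs to solve for n.
rate2/rate1 = 0.192252 / 0.016919 = 11.3631
[A]2/[A]1 = 1.136 / 0.337 = 3.3709
n = ln(11.3631) / ln(3.3709) = 2.0
Nearest integer order:

2


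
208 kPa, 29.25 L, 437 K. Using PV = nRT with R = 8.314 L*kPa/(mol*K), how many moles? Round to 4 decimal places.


PV = nRT, solve for n = PV / (RT).
PV = 208 * 29.25 = 6084.0
RT = 8.314 * 437 = 3633.218
n = 6084.0 / 3633.218
n = 1.67454857 mol, rounded to 4 dp:

1.6745 mol


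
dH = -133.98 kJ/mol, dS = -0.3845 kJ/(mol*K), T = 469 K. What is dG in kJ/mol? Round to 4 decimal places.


Gibbs: dG = dH - T*dS (consistent units, dS already in kJ/(mol*K)).
T*dS = 469 * -0.3845 = -180.3305
dG = -133.98 - (-180.3305)
dG = 46.3505 kJ/mol, rounded to 4 dp:

46.3505 kJ/mol


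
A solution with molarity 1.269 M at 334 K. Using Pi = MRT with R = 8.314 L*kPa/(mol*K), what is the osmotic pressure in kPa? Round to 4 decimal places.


Osmotic pressure (van't Hoff): Pi = M*R*T.
RT = 8.314 * 334 = 2776.876
Pi = 1.269 * 2776.876
Pi = 3523.855644 kPa, rounded to 4 dp:

3523.8556 kPa


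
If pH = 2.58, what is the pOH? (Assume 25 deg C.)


At 25 deg C, pH + pOH = 14.
pOH = 14 - pH = 14 - 2.58
pOH = 11.42:

11.42


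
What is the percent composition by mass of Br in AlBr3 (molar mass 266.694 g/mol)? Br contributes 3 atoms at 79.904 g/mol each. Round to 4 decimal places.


pct = 100 * (n_elem * M_elem) / M_total
mass_contribution = 3 * 79.904 = 239.712 g/mol
pct = 100 * 239.712 / 266.694
pct = 89.88278701 %, rounded to 4 dp:

89.8828 %


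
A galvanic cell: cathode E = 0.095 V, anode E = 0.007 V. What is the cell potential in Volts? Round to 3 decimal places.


Standard cell potential: E_cell = E_cathode - E_anode.
E_cell = 0.095 - (0.007)
E_cell = 0.088 V, rounded to 3 dp:

0.088 V


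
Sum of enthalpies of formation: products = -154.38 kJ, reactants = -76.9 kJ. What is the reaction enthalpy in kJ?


dH_rxn = sum(dH_f products) - sum(dH_f reactants)
dH_rxn = -154.38 - (-76.9)
dH_rxn = -77.48 kJ:

-77.48 kJ


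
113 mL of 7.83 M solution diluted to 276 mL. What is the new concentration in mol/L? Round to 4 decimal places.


Dilution: M1*V1 = M2*V2, solve for M2.
M2 = M1*V1 / V2
M2 = 7.83 * 113 / 276
M2 = 884.79 / 276
M2 = 3.20576087 mol/L, rounded to 4 dp:

3.2058 mol/L


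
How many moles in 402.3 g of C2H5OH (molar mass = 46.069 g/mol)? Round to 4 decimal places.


n = mass / M
n = 402.3 / 46.069
n = 8.73255334 mol, rounded to 4 dp:

8.7326 mol


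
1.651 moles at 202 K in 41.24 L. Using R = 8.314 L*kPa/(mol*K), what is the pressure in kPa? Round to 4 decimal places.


PV = nRT, solve for P = nRT / V.
nRT = 1.651 * 8.314 * 202 = 2772.7356
P = 2772.7356 / 41.24
P = 67.23413191 kPa, rounded to 4 dp:

67.2341 kPa


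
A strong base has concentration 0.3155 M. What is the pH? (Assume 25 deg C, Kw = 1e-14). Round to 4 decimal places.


A strong base dissociates completely, so [OH-] equals the given concentration.
pOH = -log10([OH-]) = -log10(0.3155) = 0.501001
pH = 14 - pOH = 14 - 0.501001
pH = 13.498999, rounded to 4 dp:

13.4990


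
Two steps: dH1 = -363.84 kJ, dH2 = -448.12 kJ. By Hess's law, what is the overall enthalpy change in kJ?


Hess's law: enthalpy is a state function, so add the step enthalpies.
dH_total = dH1 + dH2 = -363.84 + (-448.12)
dH_total = -811.96 kJ:

-811.96 kJ


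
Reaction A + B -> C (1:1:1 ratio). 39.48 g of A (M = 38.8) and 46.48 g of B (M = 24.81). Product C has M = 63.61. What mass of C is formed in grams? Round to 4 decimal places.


Find moles of each reactant; the smaller value is the limiting reagent in a 1:1:1 reaction, so moles_C equals moles of the limiter.
n_A = mass_A / M_A = 39.48 / 38.8 = 1.017526 mol
n_B = mass_B / M_B = 46.48 / 24.81 = 1.873438 mol
Limiting reagent: A (smaller), n_limiting = 1.017526 mol
mass_C = n_limiting * M_C = 1.017526 * 63.61
mass_C = 64.72482886 g, rounded to 4 dp:

64.7248 g


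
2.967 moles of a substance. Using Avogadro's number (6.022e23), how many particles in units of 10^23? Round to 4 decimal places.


N = n * NA, then divide by 1e23 for the requested units.
N / 1e23 = n * 6.022
N / 1e23 = 2.967 * 6.022
N / 1e23 = 17.867274, rounded to 4 dp:

17.8673


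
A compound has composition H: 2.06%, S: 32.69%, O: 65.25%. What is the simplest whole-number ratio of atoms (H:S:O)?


Assume 100 g of compound, divide each mass% by atomic mass to get moles, then normalize by the smallest to get a raw atom ratio.
Moles per 100 g: H: 2.06/1.008 = 2.0437, S: 32.69/32.065 = 1.0195, O: 65.25/15.999 = 4.0784
Raw ratio (divide by min = 1.0195): H: 2.005, S: 1.0, O: 4.0
Multiply by 1 to clear fractions: H: 2.005 ~= 2, S: 1.0 ~= 1, O: 4.0 ~= 4
Reduce by GCD to get the simplest whole-number ratio:

2:1:4


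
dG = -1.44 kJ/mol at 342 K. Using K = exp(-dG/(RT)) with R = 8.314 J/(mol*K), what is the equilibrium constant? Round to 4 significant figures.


dG is in kJ/mol; multiply by 1000 to match R in J/(mol*K).
RT = 8.314 * 342 = 2843.388 J/mol
exponent = -dG*1000 / (RT) = -(-1.44*1000) / 2843.388 = 0.50643809
K = exp(0.50643809)
K = 1.6593701, rounded to 4 significant figures:

1.659


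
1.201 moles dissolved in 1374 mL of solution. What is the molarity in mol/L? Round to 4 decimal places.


Convert volume to liters: V_L = V_mL / 1000.
V_L = 1374 / 1000 = 1.374 L
M = n / V_L = 1.201 / 1.374
M = 0.87409025 mol/L, rounded to 4 dp:

0.8741 mol/L


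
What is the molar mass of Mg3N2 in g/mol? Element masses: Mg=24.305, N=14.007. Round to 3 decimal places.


M = sum(count * atomic_mass) over atoms.
M = 3*24.305 + 2*14.007
M = 72.915 + 28.014
M = 100.929 g/mol, rounded to 3 dp:

100.929 g/mol


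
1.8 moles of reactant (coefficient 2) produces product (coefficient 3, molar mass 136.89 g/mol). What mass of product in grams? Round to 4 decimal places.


Use the coefficient ratio to convert reactant moles to product moles, then multiply by the product's molar mass.
moles_P = moles_R * (coeff_P / coeff_R) = 1.8 * (3/2) = 2.7
mass_P = moles_P * M_P = 2.7 * 136.89
mass_P = 369.603 g, rounded to 4 dp:

369.6030 g


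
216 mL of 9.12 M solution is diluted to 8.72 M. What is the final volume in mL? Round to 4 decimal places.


Dilution: M1*V1 = M2*V2, solve for V2.
V2 = M1*V1 / M2
V2 = 9.12 * 216 / 8.72
V2 = 1969.92 / 8.72
V2 = 225.90825688 mL, rounded to 4 dp:

225.9083 mL


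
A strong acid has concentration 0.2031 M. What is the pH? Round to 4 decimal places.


A strong acid dissociates completely, so [H+] equals the given concentration.
pH = -log10([H+]) = -log10(0.2031)
pH = 0.69229008, rounded to 4 dp:

0.6923


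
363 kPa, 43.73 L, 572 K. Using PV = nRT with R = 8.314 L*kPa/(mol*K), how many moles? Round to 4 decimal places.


PV = nRT, solve for n = PV / (RT).
PV = 363 * 43.73 = 15873.99
RT = 8.314 * 572 = 4755.608
n = 15873.99 / 4755.608
n = 3.33795174 mol, rounded to 4 dp:

3.3380 mol


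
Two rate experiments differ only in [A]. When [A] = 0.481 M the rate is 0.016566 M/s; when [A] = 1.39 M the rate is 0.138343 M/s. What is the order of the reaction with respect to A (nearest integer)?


Rate is proportional to [A]^n, so rate2/rate1 = ([A]2/[A]1)^n. Take logs to solve for n.
rate2/rate1 = 0.138343 / 0.016566 = 8.351
[A]2/[A]1 = 1.39 / 0.481 = 2.8898
n = ln(8.351) / ln(2.8898) = 2.0
Nearest integer order:

2


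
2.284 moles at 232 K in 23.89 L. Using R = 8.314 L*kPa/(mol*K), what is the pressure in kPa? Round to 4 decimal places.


PV = nRT, solve for P = nRT / V.
nRT = 2.284 * 8.314 * 232 = 4405.4888
P = 4405.4888 / 23.89
P = 184.40723315 kPa, rounded to 4 dp:

184.4072 kPa


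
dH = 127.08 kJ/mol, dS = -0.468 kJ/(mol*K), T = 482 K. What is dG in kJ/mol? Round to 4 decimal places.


Gibbs: dG = dH - T*dS (consistent units, dS already in kJ/(mol*K)).
T*dS = 482 * -0.468 = -225.576
dG = 127.08 - (-225.576)
dG = 352.656 kJ/mol, rounded to 4 dp:

352.6560 kJ/mol


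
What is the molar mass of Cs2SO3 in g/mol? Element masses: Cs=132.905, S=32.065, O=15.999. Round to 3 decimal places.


M = sum(count * atomic_mass) over atoms.
M = 2*132.905 + 1*32.065 + 3*15.999
M = 265.81 + 32.065 + 47.997
M = 345.872 g/mol, rounded to 3 dp:

345.872 g/mol


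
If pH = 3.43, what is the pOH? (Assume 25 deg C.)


At 25 deg C, pH + pOH = 14.
pOH = 14 - pH = 14 - 3.43
pOH = 10.57:

10.57


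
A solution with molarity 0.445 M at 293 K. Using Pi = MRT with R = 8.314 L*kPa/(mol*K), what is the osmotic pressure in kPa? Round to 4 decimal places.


Osmotic pressure (van't Hoff): Pi = M*R*T.
RT = 8.314 * 293 = 2436.002
Pi = 0.445 * 2436.002
Pi = 1084.02089 kPa, rounded to 4 dp:

1084.0209 kPa


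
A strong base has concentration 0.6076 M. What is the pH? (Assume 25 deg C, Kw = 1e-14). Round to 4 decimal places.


A strong base dissociates completely, so [OH-] equals the given concentration.
pOH = -log10([OH-]) = -log10(0.6076) = 0.216382
pH = 14 - pOH = 14 - 0.216382
pH = 13.783618, rounded to 4 dp:

13.7836


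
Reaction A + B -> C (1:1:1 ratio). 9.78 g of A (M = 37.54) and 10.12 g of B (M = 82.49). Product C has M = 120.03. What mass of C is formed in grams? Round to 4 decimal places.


Find moles of each reactant; the smaller value is the limiting reagent in a 1:1:1 reaction, so moles_C equals moles of the limiter.
n_A = mass_A / M_A = 9.78 / 37.54 = 0.260522 mol
n_B = mass_B / M_B = 10.12 / 82.49 = 0.122682 mol
Limiting reagent: B (smaller), n_limiting = 0.122682 mol
mass_C = n_limiting * M_C = 0.122682 * 120.03
mass_C = 14.72552046 g, rounded to 4 dp:

14.7255 g


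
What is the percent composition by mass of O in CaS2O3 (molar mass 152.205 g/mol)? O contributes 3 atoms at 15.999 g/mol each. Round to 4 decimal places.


pct = 100 * (n_elem * M_elem) / M_total
mass_contribution = 3 * 15.999 = 47.997 g/mol
pct = 100 * 47.997 / 152.205
pct = 31.53444368 %, rounded to 4 dp:

31.5344 %


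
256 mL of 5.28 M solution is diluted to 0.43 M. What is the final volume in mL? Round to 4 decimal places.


Dilution: M1*V1 = M2*V2, solve for V2.
V2 = M1*V1 / M2
V2 = 5.28 * 256 / 0.43
V2 = 1351.68 / 0.43
V2 = 3143.44186047 mL, rounded to 4 dp:

3143.4419 mL


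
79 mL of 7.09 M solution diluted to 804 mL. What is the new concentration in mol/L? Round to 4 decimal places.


Dilution: M1*V1 = M2*V2, solve for M2.
M2 = M1*V1 / V2
M2 = 7.09 * 79 / 804
M2 = 560.11 / 804
M2 = 0.69665423 mol/L, rounded to 4 dp:

0.6967 mol/L


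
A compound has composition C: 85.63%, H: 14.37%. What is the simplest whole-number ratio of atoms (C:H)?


Assume 100 g of compound, divide each mass% by atomic mass to get moles, then normalize by the smallest to get a raw atom ratio.
Moles per 100 g: C: 85.63/12.011 = 7.1293, H: 14.37/1.008 = 14.256
Raw ratio (divide by min = 7.1293): C: 1.0, H: 2.0
Multiply by 1 to clear fractions: C: 1.0 ~= 1, H: 2.0 ~= 2
Reduce by GCD to get the simplest whole-number ratio:

1:2


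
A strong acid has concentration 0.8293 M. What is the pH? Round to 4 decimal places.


A strong acid dissociates completely, so [H+] equals the given concentration.
pH = -log10([H+]) = -log10(0.8293)
pH = 0.08128833, rounded to 4 dp:

0.0813


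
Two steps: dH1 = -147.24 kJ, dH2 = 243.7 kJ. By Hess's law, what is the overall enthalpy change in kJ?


Hess's law: enthalpy is a state function, so add the step enthalpies.
dH_total = dH1 + dH2 = -147.24 + (243.7)
dH_total = 96.46 kJ:

96.46 kJ


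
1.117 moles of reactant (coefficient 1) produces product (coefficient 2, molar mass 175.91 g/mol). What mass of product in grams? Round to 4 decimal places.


Use the coefficient ratio to convert reactant moles to product moles, then multiply by the product's molar mass.
moles_P = moles_R * (coeff_P / coeff_R) = 1.117 * (2/1) = 2.234
mass_P = moles_P * M_P = 2.234 * 175.91
mass_P = 392.98294 g, rounded to 4 dp:

392.9829 g


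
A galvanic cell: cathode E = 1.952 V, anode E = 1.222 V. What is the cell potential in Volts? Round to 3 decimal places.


Standard cell potential: E_cell = E_cathode - E_anode.
E_cell = 1.952 - (1.222)
E_cell = 0.73 V, rounded to 3 dp:

0.730 V


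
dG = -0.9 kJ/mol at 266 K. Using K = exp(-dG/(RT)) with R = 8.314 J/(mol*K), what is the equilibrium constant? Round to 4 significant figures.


dG is in kJ/mol; multiply by 1000 to match R in J/(mol*K).
RT = 8.314 * 266 = 2211.524 J/mol
exponent = -dG*1000 / (RT) = -(-0.9*1000) / 2211.524 = 0.40695918
K = exp(0.40695918)
K = 1.5022428, rounded to 4 significant figures:

1.502


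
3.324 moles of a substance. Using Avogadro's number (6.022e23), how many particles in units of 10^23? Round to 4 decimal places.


N = n * NA, then divide by 1e23 for the requested units.
N / 1e23 = n * 6.022
N / 1e23 = 3.324 * 6.022
N / 1e23 = 20.017128, rounded to 4 dp:

20.0171


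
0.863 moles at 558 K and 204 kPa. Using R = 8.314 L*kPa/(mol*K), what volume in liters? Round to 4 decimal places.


PV = nRT, solve for V = nRT / P.
nRT = 0.863 * 8.314 * 558 = 4003.64
V = 4003.64 / 204
V = 19.62568627 L, rounded to 4 dp:

19.6257 L


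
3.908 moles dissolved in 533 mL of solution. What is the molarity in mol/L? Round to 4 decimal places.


Convert volume to liters: V_L = V_mL / 1000.
V_L = 533 / 1000 = 0.533 L
M = n / V_L = 3.908 / 0.533
M = 7.33208255 mol/L, rounded to 4 dp:

7.3321 mol/L


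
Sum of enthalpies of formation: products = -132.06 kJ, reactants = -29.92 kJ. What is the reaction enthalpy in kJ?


dH_rxn = sum(dH_f products) - sum(dH_f reactants)
dH_rxn = -132.06 - (-29.92)
dH_rxn = -102.14 kJ:

-102.14 kJ


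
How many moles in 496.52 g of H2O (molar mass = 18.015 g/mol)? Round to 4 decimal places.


n = mass / M
n = 496.52 / 18.015
n = 27.56147655 mol, rounded to 4 dp:

27.5615 mol


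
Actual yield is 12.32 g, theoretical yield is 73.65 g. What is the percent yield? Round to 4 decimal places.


% yield = 100 * actual / theoretical
% yield = 100 * 12.32 / 73.65
% yield = 16.72776646 %, rounded to 4 dp:

16.7278 %


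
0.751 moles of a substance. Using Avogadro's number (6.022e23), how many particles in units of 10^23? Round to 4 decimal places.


N = n * NA, then divide by 1e23 for the requested units.
N / 1e23 = n * 6.022
N / 1e23 = 0.751 * 6.022
N / 1e23 = 4.522522, rounded to 4 dp:

4.5225


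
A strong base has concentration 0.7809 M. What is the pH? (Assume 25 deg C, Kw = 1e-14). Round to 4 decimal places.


A strong base dissociates completely, so [OH-] equals the given concentration.
pOH = -log10([OH-]) = -log10(0.7809) = 0.107405
pH = 14 - pOH = 14 - 0.107405
pH = 13.892595, rounded to 4 dp:

13.8926


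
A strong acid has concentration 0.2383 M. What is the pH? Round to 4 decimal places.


A strong acid dissociates completely, so [H+] equals the given concentration.
pH = -log10([H+]) = -log10(0.2383)
pH = 0.62287596, rounded to 4 dp:

0.6229


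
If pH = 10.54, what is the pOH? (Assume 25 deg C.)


At 25 deg C, pH + pOH = 14.
pOH = 14 - pH = 14 - 10.54
pOH = 3.46:

3.46


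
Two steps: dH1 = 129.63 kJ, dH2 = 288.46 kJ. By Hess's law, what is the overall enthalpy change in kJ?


Hess's law: enthalpy is a state function, so add the step enthalpies.
dH_total = dH1 + dH2 = 129.63 + (288.46)
dH_total = 418.09 kJ:

418.09 kJ


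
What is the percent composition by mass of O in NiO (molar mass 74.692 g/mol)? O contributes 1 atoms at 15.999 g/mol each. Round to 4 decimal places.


pct = 100 * (n_elem * M_elem) / M_total
mass_contribution = 1 * 15.999 = 15.999 g/mol
pct = 100 * 15.999 / 74.692
pct = 21.41996465 %, rounded to 4 dp:

21.4200 %


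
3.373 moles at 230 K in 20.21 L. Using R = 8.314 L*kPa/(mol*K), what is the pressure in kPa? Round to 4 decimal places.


PV = nRT, solve for P = nRT / V.
nRT = 3.373 * 8.314 * 230 = 6449.9181
P = 6449.9181 / 20.21
P = 319.14488372 kPa, rounded to 4 dp:

319.1449 kPa


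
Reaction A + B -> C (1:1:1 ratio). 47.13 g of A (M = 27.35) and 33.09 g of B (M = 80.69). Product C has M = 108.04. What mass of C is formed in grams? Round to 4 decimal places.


Find moles of each reactant; the smaller value is the limiting reagent in a 1:1:1 reaction, so moles_C equals moles of the limiter.
n_A = mass_A / M_A = 47.13 / 27.35 = 1.723218 mol
n_B = mass_B / M_B = 33.09 / 80.69 = 0.410088 mol
Limiting reagent: B (smaller), n_limiting = 0.410088 mol
mass_C = n_limiting * M_C = 0.410088 * 108.04
mass_C = 44.30590752 g, rounded to 4 dp:

44.3059 g


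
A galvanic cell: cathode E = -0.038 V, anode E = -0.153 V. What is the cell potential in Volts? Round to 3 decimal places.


Standard cell potential: E_cell = E_cathode - E_anode.
E_cell = -0.038 - (-0.153)
E_cell = 0.115 V, rounded to 3 dp:

0.115 V


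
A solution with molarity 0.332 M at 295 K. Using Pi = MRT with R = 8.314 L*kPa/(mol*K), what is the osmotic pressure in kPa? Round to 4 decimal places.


Osmotic pressure (van't Hoff): Pi = M*R*T.
RT = 8.314 * 295 = 2452.63
Pi = 0.332 * 2452.63
Pi = 814.27316 kPa, rounded to 4 dp:

814.2732 kPa


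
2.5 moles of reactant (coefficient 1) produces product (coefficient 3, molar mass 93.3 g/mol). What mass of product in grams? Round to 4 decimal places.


Use the coefficient ratio to convert reactant moles to product moles, then multiply by the product's molar mass.
moles_P = moles_R * (coeff_P / coeff_R) = 2.5 * (3/1) = 7.5
mass_P = moles_P * M_P = 7.5 * 93.3
mass_P = 699.75 g, rounded to 4 dp:

699.7500 g
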